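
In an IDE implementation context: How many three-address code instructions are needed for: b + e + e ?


Expression: b + e + e
Generating three-address code (respecting * over +/- precedence):
  Instruction 1: t1 = b + e
  Instruction 2: t2 = t1 + e
Total instructions: 2

2


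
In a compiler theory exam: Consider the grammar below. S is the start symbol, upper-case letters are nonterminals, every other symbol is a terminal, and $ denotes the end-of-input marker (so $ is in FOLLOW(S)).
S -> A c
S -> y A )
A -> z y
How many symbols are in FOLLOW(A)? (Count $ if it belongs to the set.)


S is the start symbol and does not occur in any rule body, so FOLLOW(S) = {$}.
Examining every occurrence of A in a rule body:
  S -> A c : A is followed by terminal 'c' -> add 'c'
  S -> y A ) : A is followed by terminal ')' -> add ')'
  A -> z y : A does not occur in the body -> contributes nothing
FOLLOW(A) = {), c}
Count: 2

2


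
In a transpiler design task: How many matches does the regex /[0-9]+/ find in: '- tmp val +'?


Pattern: /[0-9]+/ (int literals)
Input: '- tmp val +'
Scanning for matches:
Total matches: 0

0


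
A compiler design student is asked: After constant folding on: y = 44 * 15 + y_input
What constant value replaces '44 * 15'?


Identifying constant sub-expression:
  Original: y = 44 * 15 + y_input
  44 and 15 are both compile-time constants
  Evaluating: 44 * 15 = 660
  After folding: y = 660 + y_input

660


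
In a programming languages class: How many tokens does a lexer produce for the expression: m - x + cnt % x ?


Scanning 'm - x + cnt % x'
Token 1: 'm' -> identifier
Token 2: '-' -> operator
Token 3: 'x' -> identifier
Token 4: '+' -> operator
Token 5: 'cnt' -> identifier
Token 6: '%' -> operator
Token 7: 'x' -> identifier
Total tokens: 7

7


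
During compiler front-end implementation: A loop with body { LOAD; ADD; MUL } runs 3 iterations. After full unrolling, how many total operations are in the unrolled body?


Loop body operations: LOAD, ADD, MUL (3 ops per iteration)
Unrolling 3 iterations:
  Iteration 1: LOAD, ADD, MUL (3 ops)
  Iteration 2: LOAD, ADD, MUL (3 ops)
  Iteration 3: LOAD, ADD, MUL (3 ops)
Total: 3 iterations * 3 ops/iter = 9 operations

9


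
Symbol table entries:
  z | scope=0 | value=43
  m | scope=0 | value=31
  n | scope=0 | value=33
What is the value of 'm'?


Searching symbol table for 'm':
  z | scope=0 | value=43
  m | scope=0 | value=31 <- MATCH
  n | scope=0 | value=33
Found 'm' at scope 0 with value 31

31


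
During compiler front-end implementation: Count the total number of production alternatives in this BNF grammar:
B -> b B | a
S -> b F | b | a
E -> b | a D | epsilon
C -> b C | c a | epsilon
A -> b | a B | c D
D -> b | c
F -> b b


Counting alternatives per rule:
  B: 2 alternative(s)
  S: 3 alternative(s)
  E: 3 alternative(s)
  C: 3 alternative(s)
  A: 3 alternative(s)
  D: 2 alternative(s)
  F: 1 alternative(s)
Sum: 2 + 3 + 3 + 3 + 3 + 2 + 1 = 17

17


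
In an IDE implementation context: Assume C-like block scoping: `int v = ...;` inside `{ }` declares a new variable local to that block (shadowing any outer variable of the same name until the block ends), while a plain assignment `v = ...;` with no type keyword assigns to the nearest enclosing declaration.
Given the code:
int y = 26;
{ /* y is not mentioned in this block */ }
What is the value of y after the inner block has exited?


Analyzing scoping rules:
Outer scope: declares y = 26
Inner block: y is neither redeclared nor assigned -> unchanged
After the block -> 26
Result: 26

26


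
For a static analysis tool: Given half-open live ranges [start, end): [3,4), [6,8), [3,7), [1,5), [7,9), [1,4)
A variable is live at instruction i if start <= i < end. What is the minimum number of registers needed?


Live ranges:
  Var0: [3, 4)
  Var1: [6, 8)
  Var2: [3, 7)
  Var3: [1, 5)
  Var4: [7, 9)
  Var5: [1, 4)
Sweep-line events (position, delta, active):
  pos=1 start -> active=1
  pos=1 start -> active=2
  pos=3 start -> active=3
  pos=3 start -> active=4
  pos=4 end -> active=3
  pos=4 end -> active=2
  pos=5 end -> active=1
  pos=6 start -> active=2
  pos=7 end -> active=1
  pos=7 start -> active=2
  pos=8 end -> active=1
  pos=9 end -> active=0
Maximum simultaneous active: 4
Minimum registers needed: 4

4


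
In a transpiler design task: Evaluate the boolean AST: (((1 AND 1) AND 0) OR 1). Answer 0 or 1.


Step 1: Evaluate inner node
  1 AND 1 = 1
Step 2: Evaluate next node
  1 AND 0 = 0
Step 3: Evaluate root node
  0 OR 1 = 1

1


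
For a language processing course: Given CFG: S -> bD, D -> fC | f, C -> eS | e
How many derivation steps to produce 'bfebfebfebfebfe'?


Grammar: S -> bD, D -> fC | f, C -> eS | e
Deriving 'bfebfebfebfebfe':
Step 1: S -> bD => bD
Step 2: D -> fC => bfC
Step 3: C -> eS => bfeS
Step 4: S -> bD => bfebD
Step 5: D -> fC => bfebfC
Step 6: C -> eS => bfebfeS
Step 7: S -> bD => bfebfebD
Step 8: D -> fC => bfebfebfC
Step 9: C -> eS => bfebfebfeS
Step 10: S -> bD => bfebfebfebD
Step 11: D -> fC => bfebfebfebfC
Step 12: C -> eS => bfebfebfebfeS
Step 13: S -> bD => bfebfebfebfebD
Step 14: D -> fC => bfebfebfebfebfC
Step 15: C -> e => bfebfebfebfebfe
Total derivation steps: 15

15


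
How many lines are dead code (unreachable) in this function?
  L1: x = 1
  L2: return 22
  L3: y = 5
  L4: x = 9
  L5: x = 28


Analyzing control flow:
  L1: reachable (before return)
  L2: reachable (return statement)
  L3: DEAD (after return at L2)
  L4: DEAD (after return at L2)
  L5: DEAD (after return at L2)
Return at L2, total lines = 5
Dead lines: L3 through L5
Count: 3

3


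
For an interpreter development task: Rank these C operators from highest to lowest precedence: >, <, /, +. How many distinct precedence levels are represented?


Looking up precedence for each operator:
  > -> precedence 4
  < -> precedence 4
  / -> precedence 6
  + -> precedence 5
Sorted highest to lowest: /, +, >, <
Distinct precedence values: [6, 5, 4]
Number of distinct levels: 3

3


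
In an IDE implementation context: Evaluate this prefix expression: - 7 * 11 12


Parsing prefix expression: - 7 * 11 12
Step 1: Innermost operation '* 11 12'
  11 * 12 = 132
Step 2: Outer operation '- 7 [132]'
  7 - 132 = -125

-125


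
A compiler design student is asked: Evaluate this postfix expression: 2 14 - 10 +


Processing tokens left to right:
Push 2, Push 14
Pop 2 and 14, compute 2 - 14 = -12, push -12
Push 10
Pop -12 and 10, compute -12 + 10 = -2, push -2
Stack result: -2

-2


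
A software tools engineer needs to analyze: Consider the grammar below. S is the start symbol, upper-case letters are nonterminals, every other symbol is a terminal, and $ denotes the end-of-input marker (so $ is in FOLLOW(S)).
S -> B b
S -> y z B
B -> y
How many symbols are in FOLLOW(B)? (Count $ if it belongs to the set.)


S is the start symbol and does not occur in any rule body, so FOLLOW(S) = {$}.
Examining every occurrence of B in a rule body:
  S -> B b : B is followed by terminal 'b' -> add 'b'
  S -> y z B : B is at the right end -> add FOLLOW(S) = {$}
  B -> y : B does not occur in the body -> contributes nothing
FOLLOW(B) = {b, $}
Count: 2

2


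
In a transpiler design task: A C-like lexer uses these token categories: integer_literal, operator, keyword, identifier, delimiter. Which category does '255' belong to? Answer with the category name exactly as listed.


Token: '255'
Checking categories:
  identifier: no
  integer_literal: YES
  operator: no
  keyword: no
  delimiter: no
Category: integer_literal

integer_literal


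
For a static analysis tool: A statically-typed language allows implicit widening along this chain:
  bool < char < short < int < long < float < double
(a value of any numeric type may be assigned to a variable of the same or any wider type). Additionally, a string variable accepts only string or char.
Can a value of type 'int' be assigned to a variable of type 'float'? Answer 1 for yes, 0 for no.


Target variable type: float
Source value type: int
Numeric ranks: int=3, float=5
Widening allowed iff rank(source) <= rank(target): 3 <= 5? Yes
Result: 1

1


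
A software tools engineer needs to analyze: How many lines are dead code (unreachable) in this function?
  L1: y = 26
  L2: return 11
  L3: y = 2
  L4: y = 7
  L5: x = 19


Analyzing control flow:
  L1: reachable (before return)
  L2: reachable (return statement)
  L3: DEAD (after return at L2)
  L4: DEAD (after return at L2)
  L5: DEAD (after return at L2)
Return at L2, total lines = 5
Dead lines: L3 through L5
Count: 3

3


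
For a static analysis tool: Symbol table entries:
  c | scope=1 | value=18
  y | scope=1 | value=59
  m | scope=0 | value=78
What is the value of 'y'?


Searching symbol table for 'y':
  c | scope=1 | value=18
  y | scope=1 | value=59 <- MATCH
  m | scope=0 | value=78
Found 'y' at scope 1 with value 59

59


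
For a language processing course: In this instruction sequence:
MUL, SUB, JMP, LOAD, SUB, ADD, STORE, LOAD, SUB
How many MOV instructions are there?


Scanning instruction sequence for MOV:
  Position 1: MUL
  Position 2: SUB
  Position 3: JMP
  Position 4: LOAD
  Position 5: SUB
  Position 6: ADD
  Position 7: STORE
  Position 8: LOAD
  Position 9: SUB
Matches at positions: []
Total MOV count: 0

0


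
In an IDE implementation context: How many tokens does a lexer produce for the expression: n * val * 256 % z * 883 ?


Scanning 'n * val * 256 % z * 883'
Token 1: 'n' -> identifier
Token 2: '*' -> operator
Token 3: 'val' -> identifier
Token 4: '*' -> operator
Token 5: '256' -> integer_literal
Token 6: '%' -> operator
Token 7: 'z' -> identifier
Token 8: '*' -> operator
Token 9: '883' -> integer_literal
Total tokens: 9

9


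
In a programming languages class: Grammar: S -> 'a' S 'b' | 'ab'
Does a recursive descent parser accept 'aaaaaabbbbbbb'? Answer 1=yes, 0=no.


Grammar accepts strings of the form a^n b^n (n >= 1)
Word: 'aaaaaabbbbbbb'
Counting: 6 a's and 7 b's
Check: 6 == 7? No
Mismatch: a-count != b-count
Rejected

0


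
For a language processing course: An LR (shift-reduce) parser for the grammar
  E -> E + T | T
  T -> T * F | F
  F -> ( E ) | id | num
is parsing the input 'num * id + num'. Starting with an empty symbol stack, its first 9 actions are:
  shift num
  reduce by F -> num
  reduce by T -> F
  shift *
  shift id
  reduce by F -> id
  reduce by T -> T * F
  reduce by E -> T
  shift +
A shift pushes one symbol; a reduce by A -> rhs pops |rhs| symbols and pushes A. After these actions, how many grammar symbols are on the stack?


Tracking the symbol stack through each action:
  Action 1: shift 'num' : push -> stack = [num] (size 1)
  Action 2: reduce by F -> num : pop 1, push F -> stack = [F] (size 1)
  Action 3: reduce by T -> F : pop 1, push T -> stack = [T] (size 1)
  Action 4: shift '*' : push -> stack = [T, *] (size 2)
  Action 5: shift 'id' : push -> stack = [T, *, id] (size 3)
  Action 6: reduce by F -> id : pop 1, push F -> stack = [T, *, F] (size 3)
  Action 7: reduce by T -> T * F : pop 3, push T -> stack = [T] (size 1)
  Action 8: reduce by E -> T : pop 1, push E -> stack = [E] (size 1)
  Action 9: shift '+' : push -> stack = [E, +] (size 2)
Final stack size: 2

2


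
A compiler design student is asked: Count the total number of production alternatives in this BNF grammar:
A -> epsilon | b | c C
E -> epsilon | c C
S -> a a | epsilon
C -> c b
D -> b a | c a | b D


Counting alternatives per rule:
  A: 3 alternative(s)
  E: 2 alternative(s)
  S: 2 alternative(s)
  C: 1 alternative(s)
  D: 3 alternative(s)
Sum: 3 + 2 + 2 + 1 + 3 = 11

11


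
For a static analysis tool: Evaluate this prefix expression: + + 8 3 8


Parsing prefix expression: + + 8 3 8
Step 1: Innermost operation '+ 8 3'
  8 + 3 = 11
Step 2: Outer operation '+ [11] 8'
  11 + 8 = 19

19


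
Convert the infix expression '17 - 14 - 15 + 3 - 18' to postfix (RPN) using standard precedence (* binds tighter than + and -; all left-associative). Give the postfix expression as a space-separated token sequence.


Applying the shunting-yard algorithm:
  Operand 17 -> output
  Push '-' onto operator stack -> op-stack: [-]
  Operand 14 -> output
  See '-' (prec 1); top '-' (prec 1) >= it -> pop '-' to output
  Push '-' onto operator stack -> op-stack: [-]
  Operand 15 -> output
  See '+' (prec 1); top '-' (prec 1) >= it -> pop '-' to output
  Push '+' onto operator stack -> op-stack: [+]
  Operand 3 -> output
  See '-' (prec 1); top '+' (prec 1) >= it -> pop '+' to output
  Push '-' onto operator stack -> op-stack: [-]
  Operand 18 -> output
  End of input: pop '-' to output
Postfix result: 17 14 - 15 - 3 + 18 -

17 14 - 15 - 3 + 18 -


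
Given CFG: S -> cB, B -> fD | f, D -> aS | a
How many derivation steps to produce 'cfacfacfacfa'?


Grammar: S -> cB, B -> fD | f, D -> aS | a
Deriving 'cfacfacfacfa':
Step 1: S -> cB => cB
Step 2: B -> fD => cfD
Step 3: D -> aS => cfaS
Step 4: S -> cB => cfacB
Step 5: B -> fD => cfacfD
Step 6: D -> aS => cfacfaS
Step 7: S -> cB => cfacfacB
Step 8: B -> fD => cfacfacfD
Step 9: D -> aS => cfacfacfaS
Step 10: S -> cB => cfacfacfacB
Step 11: B -> fD => cfacfacfacfD
Step 12: D -> a => cfacfacfacfa
Total derivation steps: 12

12


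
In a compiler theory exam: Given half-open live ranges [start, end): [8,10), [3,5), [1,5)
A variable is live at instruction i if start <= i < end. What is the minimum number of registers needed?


Live ranges:
  Var0: [8, 10)
  Var1: [3, 5)
  Var2: [1, 5)
Sweep-line events (position, delta, active):
  pos=1 start -> active=1
  pos=3 start -> active=2
  pos=5 end -> active=1
  pos=5 end -> active=0
  pos=8 start -> active=1
  pos=10 end -> active=0
Maximum simultaneous active: 2
Minimum registers needed: 2

2


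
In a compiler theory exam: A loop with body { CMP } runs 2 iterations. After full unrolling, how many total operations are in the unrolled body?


Loop body operations: CMP (1 op per iteration)
Unrolling 2 iterations:
  Iteration 1: CMP (1 ops)
  Iteration 2: CMP (1 ops)
Total: 2 iterations * 1 ops/iter = 2 operations

2


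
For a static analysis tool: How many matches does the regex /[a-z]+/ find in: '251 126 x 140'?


Pattern: /[a-z]+/ (identifiers)
Input: '251 126 x 140'
Scanning for matches:
  Match 1: 'x'
Total matches: 1

1


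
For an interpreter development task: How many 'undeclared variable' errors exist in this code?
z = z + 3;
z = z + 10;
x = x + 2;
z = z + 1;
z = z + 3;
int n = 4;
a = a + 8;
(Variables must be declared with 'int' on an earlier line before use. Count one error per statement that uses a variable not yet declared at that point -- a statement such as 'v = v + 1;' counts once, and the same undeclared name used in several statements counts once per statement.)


Scanning code line by line:
  Line 1: use 'z' -> ERROR (undeclared)
  Line 2: use 'z' -> ERROR (undeclared)
  Line 3: use 'x' -> ERROR (undeclared)
  Line 4: use 'z' -> ERROR (undeclared)
  Line 5: use 'z' -> ERROR (undeclared)
  Line 6: declare 'n' -> declared = ['n']
  Line 7: use 'a' -> ERROR (undeclared)
Total undeclared variable errors: 6

6


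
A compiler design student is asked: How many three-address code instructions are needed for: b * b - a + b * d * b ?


Expression: b * b - a + b * d * b
Generating three-address code (respecting * over +/- precedence):
  Instruction 1: t1 = b * b
  Instruction 2: t2 = b * d
  Instruction 3: t3 = t2 * b
  Instruction 4: t4 = t1 - a
  Instruction 5: t5 = t4 + t3
Total instructions: 5

5


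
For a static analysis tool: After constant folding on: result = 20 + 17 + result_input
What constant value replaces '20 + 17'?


Identifying constant sub-expression:
  Original: result = 20 + 17 + result_input
  20 and 17 are both compile-time constants
  Evaluating: 20 + 17 = 37
  After folding: result = 37 + result_input

37


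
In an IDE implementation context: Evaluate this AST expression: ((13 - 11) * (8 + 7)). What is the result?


Expression: ((13 - 11) * (8 + 7))
Evaluating step by step:
  13 - 11 = 2
  8 + 7 = 15
  2 * 15 = 30
Result: 30

30


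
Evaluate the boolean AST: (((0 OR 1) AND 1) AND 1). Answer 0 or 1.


Step 1: Evaluate inner node
  0 OR 1 = 1
Step 2: Evaluate next node
  1 AND 1 = 1
Step 3: Evaluate root node
  1 AND 1 = 1

1


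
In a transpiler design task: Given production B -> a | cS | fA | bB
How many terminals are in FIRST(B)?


Production: B -> a | cS | fA | bB
Examining each alternative for leading terminals:
  B -> a : first terminal = 'a'
  B -> cS : first terminal = 'c'
  B -> fA : first terminal = 'f'
  B -> bB : first terminal = 'b'
FIRST(B) = {a, b, c, f}
Count: 4

4


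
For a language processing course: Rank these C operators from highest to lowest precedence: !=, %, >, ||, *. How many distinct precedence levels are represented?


Looking up precedence for each operator:
  != -> precedence 3
  % -> precedence 6
  > -> precedence 4
  || -> precedence 1
  * -> precedence 6
Sorted highest to lowest: %, *, >, !=, ||
Distinct precedence values: [6, 4, 3, 1]
Number of distinct levels: 4

4


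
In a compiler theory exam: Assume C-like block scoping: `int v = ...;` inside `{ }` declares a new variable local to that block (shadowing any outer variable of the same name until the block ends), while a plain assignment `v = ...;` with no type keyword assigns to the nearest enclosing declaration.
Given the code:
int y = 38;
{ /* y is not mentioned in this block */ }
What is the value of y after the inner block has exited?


Analyzing scoping rules:
Outer scope: declares y = 38
Inner block: y is neither redeclared nor assigned -> unchanged
After the block -> 38
Result: 38

38


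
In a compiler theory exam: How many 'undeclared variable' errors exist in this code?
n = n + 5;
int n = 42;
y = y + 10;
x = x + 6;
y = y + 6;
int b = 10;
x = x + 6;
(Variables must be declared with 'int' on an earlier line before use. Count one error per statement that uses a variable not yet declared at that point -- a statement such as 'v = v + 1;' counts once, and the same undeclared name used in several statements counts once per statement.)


Scanning code line by line:
  Line 1: use 'n' -> ERROR (undeclared)
  Line 2: declare 'n' -> declared = ['n']
  Line 3: use 'y' -> ERROR (undeclared)
  Line 4: use 'x' -> ERROR (undeclared)
  Line 5: use 'y' -> ERROR (undeclared)
  Line 6: declare 'b' -> declared = ['b', 'n']
  Line 7: use 'x' -> ERROR (undeclared)
Total undeclared variable errors: 5

5


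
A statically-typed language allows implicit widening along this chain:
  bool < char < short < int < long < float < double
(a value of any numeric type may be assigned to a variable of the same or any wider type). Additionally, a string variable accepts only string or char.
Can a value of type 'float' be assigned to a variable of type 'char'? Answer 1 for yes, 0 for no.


Target variable type: char
Source value type: float
Numeric ranks: float=5, char=1
Widening allowed iff rank(source) <= rank(target): 5 <= 1? No
Result: 0

0


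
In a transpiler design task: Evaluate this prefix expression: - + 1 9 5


Parsing prefix expression: - + 1 9 5
Step 1: Innermost operation '+ 1 9'
  1 + 9 = 10
Step 2: Outer operation '- [10] 5'
  10 - 5 = 5

5


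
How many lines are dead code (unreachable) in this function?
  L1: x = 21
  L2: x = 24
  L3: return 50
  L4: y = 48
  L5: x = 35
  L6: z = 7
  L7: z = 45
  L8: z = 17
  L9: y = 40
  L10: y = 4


Analyzing control flow:
  L1: reachable (before return)
  L2: reachable (before return)
  L3: reachable (return statement)
  L4: DEAD (after return at L3)
  L5: DEAD (after return at L3)
  L6: DEAD (after return at L3)
  L7: DEAD (after return at L3)
  L8: DEAD (after return at L3)
  L9: DEAD (after return at L3)
  L10: DEAD (after return at L3)
Return at L3, total lines = 10
Dead lines: L4 through L10
Count: 7

7


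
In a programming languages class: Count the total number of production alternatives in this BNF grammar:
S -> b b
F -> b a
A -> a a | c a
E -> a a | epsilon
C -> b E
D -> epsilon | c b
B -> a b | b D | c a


Counting alternatives per rule:
  S: 1 alternative(s)
  F: 1 alternative(s)
  A: 2 alternative(s)
  E: 2 alternative(s)
  C: 1 alternative(s)
  D: 2 alternative(s)
  B: 3 alternative(s)
Sum: 1 + 1 + 2 + 2 + 1 + 2 + 3 = 12

12


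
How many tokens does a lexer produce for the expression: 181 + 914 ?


Scanning '181 + 914'
Token 1: '181' -> integer_literal
Token 2: '+' -> operator
Token 3: '914' -> integer_literal
Total tokens: 3

3


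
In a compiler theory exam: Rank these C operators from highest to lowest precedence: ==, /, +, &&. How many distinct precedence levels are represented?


Looking up precedence for each operator:
  == -> precedence 3
  / -> precedence 6
  + -> precedence 5
  && -> precedence 2
Sorted highest to lowest: /, +, ==, &&
Distinct precedence values: [6, 5, 3, 2]
Number of distinct levels: 4

4


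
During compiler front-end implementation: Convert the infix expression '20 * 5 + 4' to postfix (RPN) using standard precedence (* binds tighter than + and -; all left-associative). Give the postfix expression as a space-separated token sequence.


Applying the shunting-yard algorithm:
  Operand 20 -> output
  Push '*' onto operator stack -> op-stack: [*]
  Operand 5 -> output
  See '+' (prec 1); top '*' (prec 2) >= it -> pop '*' to output
  Push '+' onto operator stack -> op-stack: [+]
  Operand 4 -> output
  End of input: pop '+' to output
Postfix result: 20 5 * 4 +

20 5 * 4 +


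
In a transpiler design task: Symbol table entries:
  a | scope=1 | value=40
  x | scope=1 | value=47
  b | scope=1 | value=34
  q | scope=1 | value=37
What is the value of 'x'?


Searching symbol table for 'x':
  a | scope=1 | value=40
  x | scope=1 | value=47 <- MATCH
  b | scope=1 | value=34
  q | scope=1 | value=37
Found 'x' at scope 1 with value 47

47


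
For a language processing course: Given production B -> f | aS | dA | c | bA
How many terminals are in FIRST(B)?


Production: B -> f | aS | dA | c | bA
Examining each alternative for leading terminals:
  B -> f : first terminal = 'f'
  B -> aS : first terminal = 'a'
  B -> dA : first terminal = 'd'
  B -> c : first terminal = 'c'
  B -> bA : first terminal = 'b'
FIRST(B) = {a, b, c, d, f}
Count: 5

5


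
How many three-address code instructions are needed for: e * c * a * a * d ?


Expression: e * c * a * a * d
Generating three-address code (respecting * over +/- precedence):
  Instruction 1: t1 = e * c
  Instruction 2: t2 = t1 * a
  Instruction 3: t3 = t2 * a
  Instruction 4: t4 = t3 * d
Total instructions: 4

4


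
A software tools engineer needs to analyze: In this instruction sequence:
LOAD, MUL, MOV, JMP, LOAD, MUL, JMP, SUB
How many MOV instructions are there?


Scanning instruction sequence for MOV:
  Position 1: LOAD
  Position 2: MUL
  Position 3: MOV <- MATCH
  Position 4: JMP
  Position 5: LOAD
  Position 6: MUL
  Position 7: JMP
  Position 8: SUB
Matches at positions: [3]
Total MOV count: 1

1


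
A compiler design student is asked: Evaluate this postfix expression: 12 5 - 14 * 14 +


Processing tokens left to right:
Push 12, Push 5
Pop 12 and 5, compute 12 - 5 = 7, push 7
Push 14
Pop 7 and 14, compute 7 * 14 = 98, push 98
Push 14
Pop 98 and 14, compute 98 + 14 = 112, push 112
Stack result: 112

112


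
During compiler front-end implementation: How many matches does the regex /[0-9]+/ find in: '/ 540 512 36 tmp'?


Pattern: /[0-9]+/ (int literals)
Input: '/ 540 512 36 tmp'
Scanning for matches:
  Match 1: '540'
  Match 2: '512'
  Match 3: '36'
Total matches: 3

3


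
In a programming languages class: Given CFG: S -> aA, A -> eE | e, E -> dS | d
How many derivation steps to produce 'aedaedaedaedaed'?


Grammar: S -> aA, A -> eE | e, E -> dS | d
Deriving 'aedaedaedaedaed':
Step 1: S -> aA => aA
Step 2: A -> eE => aeE
Step 3: E -> dS => aedS
Step 4: S -> aA => aedaA
Step 5: A -> eE => aedaeE
Step 6: E -> dS => aedaedS
Step 7: S -> aA => aedaedaA
Step 8: A -> eE => aedaedaeE
Step 9: E -> dS => aedaedaedS
Step 10: S -> aA => aedaedaedaA
Step 11: A -> eE => aedaedaedaeE
Step 12: E -> dS => aedaedaedaedS
Step 13: S -> aA => aedaedaedaedaA
Step 14: A -> eE => aedaedaedaedaeE
Step 15: E -> d => aedaedaedaedaed
Total derivation steps: 15

15


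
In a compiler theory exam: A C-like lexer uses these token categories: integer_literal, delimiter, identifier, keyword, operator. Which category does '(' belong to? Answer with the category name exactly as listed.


Token: '('
Checking categories:
  identifier: no
  integer_literal: no
  operator: no
  keyword: no
  delimiter: YES
Category: delimiter

delimiter


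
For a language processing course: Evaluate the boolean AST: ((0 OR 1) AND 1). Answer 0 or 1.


Step 1: Evaluate inner node
  0 OR 1 = 1
Step 2: Evaluate root node
  1 AND 1 = 1

1


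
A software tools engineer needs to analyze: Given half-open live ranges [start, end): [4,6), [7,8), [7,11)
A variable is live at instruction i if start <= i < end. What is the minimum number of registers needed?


Live ranges:
  Var0: [4, 6)
  Var1: [7, 8)
  Var2: [7, 11)
Sweep-line events (position, delta, active):
  pos=4 start -> active=1
  pos=6 end -> active=0
  pos=7 start -> active=1
  pos=7 start -> active=2
  pos=8 end -> active=1
  pos=11 end -> active=0
Maximum simultaneous active: 2
Minimum registers needed: 2

2


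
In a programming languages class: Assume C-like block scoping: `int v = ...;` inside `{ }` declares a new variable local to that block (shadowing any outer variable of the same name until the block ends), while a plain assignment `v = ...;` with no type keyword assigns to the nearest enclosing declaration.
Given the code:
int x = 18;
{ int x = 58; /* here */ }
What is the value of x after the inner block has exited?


Analyzing scoping rules:
Outer scope: declares x = 18
Inner block: 'int x = 58;' declares a NEW x that shadows the outer one
When the block exits the inner x goes out of scope; the outer x was never modified -> 18
Result: 18

18


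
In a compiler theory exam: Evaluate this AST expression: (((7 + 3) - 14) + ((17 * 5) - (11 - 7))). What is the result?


Expression: (((7 + 3) - 14) + ((17 * 5) - (11 - 7)))
Evaluating step by step:
  7 + 3 = 10
  10 - 14 = -4
  17 * 5 = 85
  11 - 7 = 4
  85 - 4 = 81
  -4 + 81 = 77
Result: 77

77


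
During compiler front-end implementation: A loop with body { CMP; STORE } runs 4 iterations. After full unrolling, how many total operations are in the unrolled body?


Loop body operations: CMP, STORE (2 ops per iteration)
Unrolling 4 iterations:
  Iteration 1: CMP, STORE (2 ops)
  Iteration 2: CMP, STORE (2 ops)
  Iteration 3: CMP, STORE (2 ops)
  Iteration 4: CMP, STORE (2 ops)
Total: 4 iterations * 2 ops/iter = 8 operations

8


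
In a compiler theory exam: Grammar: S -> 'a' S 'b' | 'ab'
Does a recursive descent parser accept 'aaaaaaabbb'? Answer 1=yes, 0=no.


Grammar accepts strings of the form a^n b^n (n >= 1)
Word: 'aaaaaaabbb'
Counting: 7 a's and 3 b's
Check: 7 == 3? No
Mismatch: a-count != b-count
Rejected

0


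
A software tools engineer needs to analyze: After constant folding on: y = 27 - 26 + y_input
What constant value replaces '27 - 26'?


Identifying constant sub-expression:
  Original: y = 27 - 26 + y_input
  27 and 26 are both compile-time constants
  Evaluating: 27 - 26 = 1
  After folding: y = 1 + y_input

1


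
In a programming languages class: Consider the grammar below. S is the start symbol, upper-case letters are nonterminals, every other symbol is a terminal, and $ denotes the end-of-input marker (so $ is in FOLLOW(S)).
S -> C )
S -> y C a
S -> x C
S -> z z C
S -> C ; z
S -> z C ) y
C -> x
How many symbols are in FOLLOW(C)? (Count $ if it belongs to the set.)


S is the start symbol and does not occur in any rule body, so FOLLOW(S) = {$}.
Examining every occurrence of C in a rule body:
  S -> C ) : C is followed by terminal ')' -> add ')'
  S -> y C a : C is followed by terminal 'a' -> add 'a'
  S -> x C : C is at the right end -> add FOLLOW(S) = {$}
  S -> z z C : C is at the right end -> add FOLLOW(S) = {$} (already in the set)
  S -> C ; z : C is followed by terminal ';' -> add ';'
  S -> z C ) y : C is followed by terminal ')' -> add ')' (already in the set)
  C -> x : C does not occur in the body -> contributes nothing
FOLLOW(C) = {), ;, a, $}
Count: 4

4


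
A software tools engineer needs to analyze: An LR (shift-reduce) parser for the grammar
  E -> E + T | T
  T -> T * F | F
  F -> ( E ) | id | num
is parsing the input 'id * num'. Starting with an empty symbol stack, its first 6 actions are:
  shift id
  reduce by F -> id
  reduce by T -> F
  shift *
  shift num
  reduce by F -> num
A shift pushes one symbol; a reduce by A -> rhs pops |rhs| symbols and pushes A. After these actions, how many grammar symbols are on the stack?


Tracking the symbol stack through each action:
  Action 1: shift 'id' : push -> stack = [id] (size 1)
  Action 2: reduce by F -> id : pop 1, push F -> stack = [F] (size 1)
  Action 3: reduce by T -> F : pop 1, push T -> stack = [T] (size 1)
  Action 4: shift '*' : push -> stack = [T, *] (size 2)
  Action 5: shift 'num' : push -> stack = [T, *, num] (size 3)
  Action 6: reduce by F -> num : pop 1, push F -> stack = [T, *, F] (size 3)
Final stack size: 3

3


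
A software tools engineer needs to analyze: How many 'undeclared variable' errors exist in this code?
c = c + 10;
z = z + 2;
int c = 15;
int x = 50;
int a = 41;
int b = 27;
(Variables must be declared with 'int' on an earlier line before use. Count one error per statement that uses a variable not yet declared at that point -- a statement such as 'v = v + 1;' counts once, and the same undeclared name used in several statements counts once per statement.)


Scanning code line by line:
  Line 1: use 'c' -> ERROR (undeclared)
  Line 2: use 'z' -> ERROR (undeclared)
  Line 3: declare 'c' -> declared = ['c']
  Line 4: declare 'x' -> declared = ['c', 'x']
  Line 5: declare 'a' -> declared = ['a', 'c', 'x']
  Line 6: declare 'b' -> declared = ['a', 'b', 'c', 'x']
Total undeclared variable errors: 2

2


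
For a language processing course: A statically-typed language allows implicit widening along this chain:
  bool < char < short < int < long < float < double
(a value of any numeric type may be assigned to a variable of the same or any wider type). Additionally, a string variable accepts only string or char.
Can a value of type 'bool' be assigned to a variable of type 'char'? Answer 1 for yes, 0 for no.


Target variable type: char
Source value type: bool
Numeric ranks: bool=0, char=1
Widening allowed iff rank(source) <= rank(target): 0 <= 1? Yes
Result: 1

1


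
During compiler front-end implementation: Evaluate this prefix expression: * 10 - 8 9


Parsing prefix expression: * 10 - 8 9
Step 1: Innermost operation '- 8 9'
  8 - 9 = -1
Step 2: Outer operation '* 10 [-1]'
  10 * -1 = -10

-10


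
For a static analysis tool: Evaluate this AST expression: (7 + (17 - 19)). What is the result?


Expression: (7 + (17 - 19))
Evaluating step by step:
  17 - 19 = -2
  7 + -2 = 5
Result: 5

5


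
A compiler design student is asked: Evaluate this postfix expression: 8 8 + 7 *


Processing tokens left to right:
Push 8, Push 8
Pop 8 and 8, compute 8 + 8 = 16, push 16
Push 7
Pop 16 and 7, compute 16 * 7 = 112, push 112
Stack result: 112

112


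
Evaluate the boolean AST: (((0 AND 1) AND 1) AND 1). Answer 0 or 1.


Step 1: Evaluate inner node
  0 AND 1 = 0
Step 2: Evaluate next node
  0 AND 1 = 0
Step 3: Evaluate root node
  0 AND 1 = 0

0


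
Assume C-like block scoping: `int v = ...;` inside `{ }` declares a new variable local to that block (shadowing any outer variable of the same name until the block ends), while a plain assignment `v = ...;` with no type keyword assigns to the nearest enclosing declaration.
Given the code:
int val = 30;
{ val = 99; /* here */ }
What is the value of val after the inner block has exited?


Analyzing scoping rules:
Outer scope: declares val = 30
Inner block: 'val = 99;' has no type keyword, so it is an assignment to the outer val (no shadowing)
The assignment changed the outer variable itself, so the new value persists after the block -> 99
Result: 99

99


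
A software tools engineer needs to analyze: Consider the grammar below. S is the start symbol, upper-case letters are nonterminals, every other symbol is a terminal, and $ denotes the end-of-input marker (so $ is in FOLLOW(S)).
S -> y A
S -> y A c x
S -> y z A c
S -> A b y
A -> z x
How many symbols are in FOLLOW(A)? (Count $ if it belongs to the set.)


S is the start symbol and does not occur in any rule body, so FOLLOW(S) = {$}.
Examining every occurrence of A in a rule body:
  S -> y A : A is at the right end -> add FOLLOW(S) = {$}
  S -> y A c x : A is followed by terminal 'c' -> add 'c'
  S -> y z A c : A is followed by terminal 'c' -> add 'c' (already in the set)
  S -> A b y : A is followed by terminal 'b' -> add 'b'
  A -> z x : A does not occur in the body -> contributes nothing
FOLLOW(A) = {b, c, $}
Count: 3

3


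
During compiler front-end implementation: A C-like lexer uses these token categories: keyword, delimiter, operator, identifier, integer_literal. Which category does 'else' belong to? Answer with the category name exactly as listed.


Token: 'else'
Checking categories:
  identifier: no
  integer_literal: no
  operator: no
  keyword: YES
  delimiter: no
Category: keyword

keyword


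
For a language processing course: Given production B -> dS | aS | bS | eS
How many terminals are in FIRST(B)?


Production: B -> dS | aS | bS | eS
Examining each alternative for leading terminals:
  B -> dS : first terminal = 'd'
  B -> aS : first terminal = 'a'
  B -> bS : first terminal = 'b'
  B -> eS : first terminal = 'e'
FIRST(B) = {a, b, d, e}
Count: 4

4


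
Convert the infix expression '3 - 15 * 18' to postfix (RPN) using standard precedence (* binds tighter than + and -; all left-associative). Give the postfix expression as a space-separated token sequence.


Applying the shunting-yard algorithm:
  Operand 3 -> output
  Push '-' onto operator stack -> op-stack: [-]
  Operand 15 -> output
  Push '*' onto operator stack -> op-stack: [-, *]
  Operand 18 -> output
  End of input: pop '*' to output
  End of input: pop '-' to output
Postfix result: 3 15 18 * -

3 15 18 * -


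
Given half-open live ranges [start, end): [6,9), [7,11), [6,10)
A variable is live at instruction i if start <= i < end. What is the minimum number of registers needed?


Live ranges:
  Var0: [6, 9)
  Var1: [7, 11)
  Var2: [6, 10)
Sweep-line events (position, delta, active):
  pos=6 start -> active=1
  pos=6 start -> active=2
  pos=7 start -> active=3
  pos=9 end -> active=2
  pos=10 end -> active=1
  pos=11 end -> active=0
Maximum simultaneous active: 3
Minimum registers needed: 3

3


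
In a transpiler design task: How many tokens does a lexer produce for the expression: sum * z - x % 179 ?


Scanning 'sum * z - x % 179'
Token 1: 'sum' -> identifier
Token 2: '*' -> operator
Token 3: 'z' -> identifier
Token 4: '-' -> operator
Token 5: 'x' -> identifier
Token 6: '%' -> operator
Token 7: '179' -> integer_literal
Total tokens: 7

7


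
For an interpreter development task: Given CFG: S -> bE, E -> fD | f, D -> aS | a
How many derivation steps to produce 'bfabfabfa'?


Grammar: S -> bE, E -> fD | f, D -> aS | a
Deriving 'bfabfabfa':
Step 1: S -> bE => bE
Step 2: E -> fD => bfD
Step 3: D -> aS => bfaS
Step 4: S -> bE => bfabE
Step 5: E -> fD => bfabfD
Step 6: D -> aS => bfabfaS
Step 7: S -> bE => bfabfabE
Step 8: E -> fD => bfabfabfD
Step 9: D -> a => bfabfabfa
Total derivation steps: 9

9


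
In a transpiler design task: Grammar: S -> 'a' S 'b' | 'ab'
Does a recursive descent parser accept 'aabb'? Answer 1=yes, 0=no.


Grammar accepts strings of the form a^n b^n (n >= 1)
Word: 'aabb'
Counting: 2 a's and 2 b's
Check: 2 == 2? Yes
Derivation (S -> aSb applied 1 time(s), then S -> ab): S => aSb => aabb
Accepted

1


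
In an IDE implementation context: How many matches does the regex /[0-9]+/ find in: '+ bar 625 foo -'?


Pattern: /[0-9]+/ (int literals)
Input: '+ bar 625 foo -'
Scanning for matches:
  Match 1: '625'
Total matches: 1

1


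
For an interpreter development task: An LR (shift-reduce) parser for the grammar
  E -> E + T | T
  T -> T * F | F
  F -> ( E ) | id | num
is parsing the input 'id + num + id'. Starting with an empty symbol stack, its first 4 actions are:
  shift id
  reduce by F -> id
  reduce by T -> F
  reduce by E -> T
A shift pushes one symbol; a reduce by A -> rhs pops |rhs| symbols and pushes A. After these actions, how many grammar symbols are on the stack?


Tracking the symbol stack through each action:
  Action 1: shift 'id' : push -> stack = [id] (size 1)
  Action 2: reduce by F -> id : pop 1, push F -> stack = [F] (size 1)
  Action 3: reduce by T -> F : pop 1, push T -> stack = [T] (size 1)
  Action 4: reduce by E -> T : pop 1, push E -> stack = [E] (size 1)
Final stack size: 1

1


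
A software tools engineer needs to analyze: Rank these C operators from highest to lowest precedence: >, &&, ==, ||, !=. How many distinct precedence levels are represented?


Looking up precedence for each operator:
  > -> precedence 4
  && -> precedence 2
  == -> precedence 3
  || -> precedence 1
  != -> precedence 3
Sorted highest to lowest: >, ==, !=, &&, ||
Distinct precedence values: [4, 3, 2, 1]
Number of distinct levels: 4

4


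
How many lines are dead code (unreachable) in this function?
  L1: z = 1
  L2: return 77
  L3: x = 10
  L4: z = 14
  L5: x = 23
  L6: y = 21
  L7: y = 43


Analyzing control flow:
  L1: reachable (before return)
  L2: reachable (return statement)
  L3: DEAD (after return at L2)
  L4: DEAD (after return at L2)
  L5: DEAD (after return at L2)
  L6: DEAD (after return at L2)
  L7: DEAD (after return at L2)
Return at L2, total lines = 7
Dead lines: L3 through L7
Count: 5

5


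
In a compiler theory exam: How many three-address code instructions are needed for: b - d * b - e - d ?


Expression: b - d * b - e - d
Generating three-address code (respecting * over +/- precedence):
  Instruction 1: t1 = d * b
  Instruction 2: t2 = b - t1
  Instruction 3: t3 = t2 - e
  Instruction 4: t4 = t3 - d
Total instructions: 4

4


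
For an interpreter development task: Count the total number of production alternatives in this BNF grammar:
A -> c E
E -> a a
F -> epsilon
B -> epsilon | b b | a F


Counting alternatives per rule:
  A: 1 alternative(s)
  E: 1 alternative(s)
  F: 1 alternative(s)
  B: 3 alternative(s)
Sum: 1 + 1 + 1 + 3 = 6

6


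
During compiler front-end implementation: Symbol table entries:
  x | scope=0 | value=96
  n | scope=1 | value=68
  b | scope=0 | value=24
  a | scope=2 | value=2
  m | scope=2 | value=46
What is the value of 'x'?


Searching symbol table for 'x':
  x | scope=0 | value=96 <- MATCH
  n | scope=1 | value=68
  b | scope=0 | value=24
  a | scope=2 | value=2
  m | scope=2 | value=46
Found 'x' at scope 0 with value 96

96


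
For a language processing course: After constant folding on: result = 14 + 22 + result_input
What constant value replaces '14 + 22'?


Identifying constant sub-expression:
  Original: result = 14 + 22 + result_input
  14 and 22 are both compile-time constants
  Evaluating: 14 + 22 = 36
  After folding: result = 36 + result_input

36


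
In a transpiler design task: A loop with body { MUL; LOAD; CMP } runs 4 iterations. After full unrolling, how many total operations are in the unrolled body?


Loop body operations: MUL, LOAD, CMP (3 ops per iteration)
Unrolling 4 iterations:
  Iteration 1: MUL, LOAD, CMP (3 ops)
  Iteration 2: MUL, LOAD, CMP (3 ops)
  Iteration 3: MUL, LOAD, CMP (3 ops)
  Iteration 4: MUL, LOAD, CMP (3 ops)
Total: 4 iterations * 3 ops/iter = 12 operations

12


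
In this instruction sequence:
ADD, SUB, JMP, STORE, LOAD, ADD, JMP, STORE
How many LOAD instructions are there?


Scanning instruction sequence for LOAD:
  Position 1: ADD
  Position 2: SUB
  Position 3: JMP
  Position 4: STORE
  Position 5: LOAD <- MATCH
  Position 6: ADD
  Position 7: JMP
  Position 8: STORE
Matches at positions: [5]
Total LOAD count: 1

1
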